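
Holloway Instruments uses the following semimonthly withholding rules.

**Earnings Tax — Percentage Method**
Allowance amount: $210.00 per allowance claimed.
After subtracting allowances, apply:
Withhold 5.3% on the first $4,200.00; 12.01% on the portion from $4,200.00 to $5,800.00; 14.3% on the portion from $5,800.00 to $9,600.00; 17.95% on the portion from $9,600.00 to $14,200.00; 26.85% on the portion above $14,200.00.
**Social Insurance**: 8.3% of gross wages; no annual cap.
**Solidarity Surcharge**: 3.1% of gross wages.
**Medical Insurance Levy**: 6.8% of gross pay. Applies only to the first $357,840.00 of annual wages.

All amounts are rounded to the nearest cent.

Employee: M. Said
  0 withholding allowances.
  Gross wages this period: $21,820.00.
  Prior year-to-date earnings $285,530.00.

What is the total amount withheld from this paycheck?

$7,801.07

Earnings Tax: taxable = $21,820.00
  $1,783.86 + 26.85% × ($21,820.00 − $14,200.00) = $1,783.86 + 26.85% × $7,620.00 = $3,829.83
Social Insurance: 8.3% × $21,820.00 = $1,811.06
Solidarity Surcharge: 3.1% × $21,820.00 = $676.42
Medical Insurance Levy: 6.8% × $21,820.00 = $1,483.76
Total: $3,829.83 + $1,811.06 + $676.42 + $1,483.76 = $7,801.07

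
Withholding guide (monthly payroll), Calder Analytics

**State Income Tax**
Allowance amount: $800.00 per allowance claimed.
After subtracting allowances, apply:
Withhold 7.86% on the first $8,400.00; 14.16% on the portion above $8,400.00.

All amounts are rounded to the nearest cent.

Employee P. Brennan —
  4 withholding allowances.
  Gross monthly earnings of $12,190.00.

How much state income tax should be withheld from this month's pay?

$743.78

State Income Tax: taxable = $12,190.00 − 4×$800.00 = $8,990.00
  $660.24 + 14.16% × ($8,990.00 − $8,400.00) = $660.24 + 14.16% × $590.00 = $743.78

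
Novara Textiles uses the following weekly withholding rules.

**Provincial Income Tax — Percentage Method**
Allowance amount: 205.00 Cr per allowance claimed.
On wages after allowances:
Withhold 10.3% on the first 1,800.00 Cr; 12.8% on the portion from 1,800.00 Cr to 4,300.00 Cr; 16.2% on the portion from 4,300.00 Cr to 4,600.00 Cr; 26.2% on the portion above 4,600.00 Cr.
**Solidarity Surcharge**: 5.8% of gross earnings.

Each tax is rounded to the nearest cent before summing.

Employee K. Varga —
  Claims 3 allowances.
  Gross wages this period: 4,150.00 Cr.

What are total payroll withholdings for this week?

Provincial Income Tax: taxable = 4,150.00 Cr − 3×205.00 Cr = 3,535.00 Cr
  185.40 Cr + 12.8% × (3,535.00 Cr − 1,800.00 Cr) = 185.40 Cr + 12.8% × 1,735.00 Cr = 407.48 Cr
Solidarity Surcharge: 5.8% × 4,150.00 Cr = 240.70 Cr
Total: 407.48 Cr + 240.70 Cr = 648.18 Cr

648.18 Cr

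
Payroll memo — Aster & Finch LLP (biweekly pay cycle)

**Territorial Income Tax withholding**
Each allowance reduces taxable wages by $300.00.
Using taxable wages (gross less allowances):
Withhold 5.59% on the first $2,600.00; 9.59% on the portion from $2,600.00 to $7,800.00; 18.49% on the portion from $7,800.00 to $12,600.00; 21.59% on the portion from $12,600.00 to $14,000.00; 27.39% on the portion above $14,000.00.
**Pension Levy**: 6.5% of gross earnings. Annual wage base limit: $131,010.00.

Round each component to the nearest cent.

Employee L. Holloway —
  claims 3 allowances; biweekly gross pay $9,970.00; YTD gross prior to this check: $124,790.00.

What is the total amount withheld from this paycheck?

$1,283.14

Territorial Income Tax: taxable = $9,970.00 − 3×$300.00 = $9,070.00
  $644.02 + 18.49% × ($9,070.00 − $7,800.00) = $644.02 + 18.49% × $1,270.00 = $878.84
Pension Levy: cap $131,010.00 − YTD $124,790.00 = $6,220.00 subject; 6.5% × $6,220.00 = $404.30
Total: $878.84 + $404.30 = $1,283.14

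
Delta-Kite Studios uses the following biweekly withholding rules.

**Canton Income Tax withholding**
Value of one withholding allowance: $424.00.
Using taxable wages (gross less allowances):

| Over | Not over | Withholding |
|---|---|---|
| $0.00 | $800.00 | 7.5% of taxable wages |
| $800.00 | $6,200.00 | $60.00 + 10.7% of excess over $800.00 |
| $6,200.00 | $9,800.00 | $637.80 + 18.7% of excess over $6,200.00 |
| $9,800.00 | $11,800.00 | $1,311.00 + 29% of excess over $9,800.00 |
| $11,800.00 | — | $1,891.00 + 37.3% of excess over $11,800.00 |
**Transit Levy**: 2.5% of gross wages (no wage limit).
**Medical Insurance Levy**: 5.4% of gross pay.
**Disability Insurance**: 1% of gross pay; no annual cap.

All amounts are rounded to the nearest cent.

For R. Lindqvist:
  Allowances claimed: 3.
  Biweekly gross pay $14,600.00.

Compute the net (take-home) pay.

$10,839.66

Canton Income Tax: taxable = $14,600.00 − 3×$424.00 = $13,328.00
  $1,891.00 + 37.3% × ($13,328.00 − $11,800.00) = $1,891.00 + 37.3% × $1,528.00 = $2,460.94
Transit Levy: 2.5% × $14,600.00 = $365.00
Medical Insurance Levy: 5.4% × $14,600.00 = $788.40
Disability Insurance: 1% × $14,600.00 = $146.00
Total withheld: $2,460.94 + $365.00 + $788.40 + $146.00 = $3,760.34
Net pay: $14,600.00 − $3,760.34 = $10,839.66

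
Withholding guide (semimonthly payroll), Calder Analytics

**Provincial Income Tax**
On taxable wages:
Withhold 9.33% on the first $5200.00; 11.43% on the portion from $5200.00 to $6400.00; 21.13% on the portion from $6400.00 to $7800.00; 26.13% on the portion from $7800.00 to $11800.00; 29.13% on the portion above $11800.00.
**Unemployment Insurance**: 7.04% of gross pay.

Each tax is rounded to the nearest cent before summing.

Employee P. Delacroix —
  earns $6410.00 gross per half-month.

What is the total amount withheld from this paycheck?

$1075.69

Provincial Income Tax: taxable = $6410.00
  $622.32 + 21.13% × ($6410.00 − $6400.00) = $622.32 + 21.13% × $10.00 = $624.43
Unemployment Insurance: 7.04% × $6410.00 = $451.26
Total: $624.43 + $451.26 = $1075.69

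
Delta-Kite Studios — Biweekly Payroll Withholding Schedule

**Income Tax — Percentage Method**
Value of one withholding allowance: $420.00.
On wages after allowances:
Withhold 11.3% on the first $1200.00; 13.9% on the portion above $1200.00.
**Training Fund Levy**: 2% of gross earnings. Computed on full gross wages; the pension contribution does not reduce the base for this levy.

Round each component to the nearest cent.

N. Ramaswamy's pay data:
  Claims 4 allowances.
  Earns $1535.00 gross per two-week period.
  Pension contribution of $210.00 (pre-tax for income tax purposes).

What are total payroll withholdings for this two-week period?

$30.70

Income Tax: taxable = $1535.00 − $210.00 − 4×$420.00 = $-355.00
  Taxable ≤ 0 → $0.00
Training Fund Levy: 2% × $1535.00 = $30.70
Total: $0.00 + $30.70 = $30.70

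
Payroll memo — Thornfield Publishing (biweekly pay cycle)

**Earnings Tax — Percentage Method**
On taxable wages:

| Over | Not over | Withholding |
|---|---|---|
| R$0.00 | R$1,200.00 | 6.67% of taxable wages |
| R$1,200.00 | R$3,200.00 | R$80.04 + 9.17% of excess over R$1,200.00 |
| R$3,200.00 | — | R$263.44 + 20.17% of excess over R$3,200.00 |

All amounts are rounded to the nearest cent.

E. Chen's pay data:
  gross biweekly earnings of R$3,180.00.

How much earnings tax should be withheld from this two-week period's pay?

R$261.61

Earnings Tax: taxable = R$3,180.00
  R$80.04 + 9.17% × (R$3,180.00 − R$1,200.00) = R$80.04 + 9.17% × R$1,980.00 = R$261.61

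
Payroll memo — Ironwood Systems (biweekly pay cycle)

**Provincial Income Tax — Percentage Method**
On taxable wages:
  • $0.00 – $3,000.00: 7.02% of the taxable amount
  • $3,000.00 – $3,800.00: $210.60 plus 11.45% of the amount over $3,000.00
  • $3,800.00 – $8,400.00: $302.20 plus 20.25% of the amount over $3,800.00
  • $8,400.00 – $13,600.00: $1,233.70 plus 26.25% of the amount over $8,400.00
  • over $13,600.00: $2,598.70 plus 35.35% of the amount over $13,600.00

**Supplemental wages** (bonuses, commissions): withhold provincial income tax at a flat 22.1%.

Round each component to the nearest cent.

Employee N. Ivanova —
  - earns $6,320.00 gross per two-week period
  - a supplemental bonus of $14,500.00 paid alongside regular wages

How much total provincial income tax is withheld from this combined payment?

Provincial Income Tax: taxable = $6,320.00
  $302.20 + 20.25% × ($6,320.00 − $3,800.00) = $302.20 + 20.25% × $2,520.00 = $812.50
Supplemental (22.1% flat on bonus): 22.1% × $14,500.00 = $3,204.50
Total provincial income tax: $812.50 + $3,204.50 = $4,017.00

$4,017.00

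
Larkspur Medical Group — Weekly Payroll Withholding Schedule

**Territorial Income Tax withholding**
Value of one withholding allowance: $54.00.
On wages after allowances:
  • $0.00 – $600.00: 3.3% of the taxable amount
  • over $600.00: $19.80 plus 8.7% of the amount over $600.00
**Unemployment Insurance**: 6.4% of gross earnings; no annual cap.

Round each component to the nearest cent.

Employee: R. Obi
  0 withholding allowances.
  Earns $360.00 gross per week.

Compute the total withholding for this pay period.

Territorial Income Tax: taxable = $360.00
  3.3% × $360.00 = $11.88
Unemployment Insurance: 6.4% × $360.00 = $23.04
Total: $11.88 + $23.04 = $34.92

$34.92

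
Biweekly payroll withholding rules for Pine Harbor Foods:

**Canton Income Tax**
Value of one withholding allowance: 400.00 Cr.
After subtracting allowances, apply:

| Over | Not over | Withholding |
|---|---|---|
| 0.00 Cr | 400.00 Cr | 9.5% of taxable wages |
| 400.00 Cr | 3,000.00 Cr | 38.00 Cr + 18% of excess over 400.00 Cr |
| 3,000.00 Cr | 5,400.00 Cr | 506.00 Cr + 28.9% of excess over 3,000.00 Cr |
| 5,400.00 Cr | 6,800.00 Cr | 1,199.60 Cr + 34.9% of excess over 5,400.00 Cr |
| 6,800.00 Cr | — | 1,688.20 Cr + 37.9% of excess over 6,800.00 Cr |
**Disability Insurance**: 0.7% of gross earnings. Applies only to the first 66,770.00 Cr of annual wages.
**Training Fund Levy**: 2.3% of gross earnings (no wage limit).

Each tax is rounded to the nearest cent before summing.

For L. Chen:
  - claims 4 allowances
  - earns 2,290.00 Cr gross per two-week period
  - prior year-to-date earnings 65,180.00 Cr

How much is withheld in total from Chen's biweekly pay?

154.00 Cr

Canton Income Tax: taxable = 2,290.00 Cr − 4×400.00 Cr = 690.00 Cr
  38.00 Cr + 18% × (690.00 Cr − 400.00 Cr) = 38.00 Cr + 18% × 290.00 Cr = 90.20 Cr
Disability Insurance: cap 66,770.00 Cr − YTD 65,180.00 Cr = 1,590.00 Cr subject; 0.7% × 1,590.00 Cr = 11.13 Cr
Training Fund Levy: 2.3% × 2,290.00 Cr = 52.67 Cr
Total: 90.20 Cr + 11.13 Cr + 52.67 Cr = 154.00 Cr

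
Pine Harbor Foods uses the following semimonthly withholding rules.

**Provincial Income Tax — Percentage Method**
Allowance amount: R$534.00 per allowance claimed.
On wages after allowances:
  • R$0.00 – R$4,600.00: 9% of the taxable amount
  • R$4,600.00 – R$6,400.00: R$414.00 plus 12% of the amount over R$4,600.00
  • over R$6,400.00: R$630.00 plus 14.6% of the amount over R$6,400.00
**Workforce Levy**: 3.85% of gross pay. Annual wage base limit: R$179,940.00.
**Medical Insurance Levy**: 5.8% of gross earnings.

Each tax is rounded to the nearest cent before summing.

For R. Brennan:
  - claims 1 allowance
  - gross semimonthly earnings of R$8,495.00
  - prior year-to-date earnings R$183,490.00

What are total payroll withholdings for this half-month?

Provincial Income Tax: taxable = R$8,495.00 − 1×R$534.00 = R$7,961.00
  R$630.00 + 14.6% × (R$7,961.00 − R$6,400.00) = R$630.00 + 14.6% × R$1,561.00 = R$857.91
Workforce Levy: YTD R$183,490.00 ≥ cap R$179,940.00 → R$0.00
Medical Insurance Levy: 5.8% × R$8,495.00 = R$492.71
Total: R$857.91 + R$0.00 + R$492.71 = R$1,350.62

R$1,350.62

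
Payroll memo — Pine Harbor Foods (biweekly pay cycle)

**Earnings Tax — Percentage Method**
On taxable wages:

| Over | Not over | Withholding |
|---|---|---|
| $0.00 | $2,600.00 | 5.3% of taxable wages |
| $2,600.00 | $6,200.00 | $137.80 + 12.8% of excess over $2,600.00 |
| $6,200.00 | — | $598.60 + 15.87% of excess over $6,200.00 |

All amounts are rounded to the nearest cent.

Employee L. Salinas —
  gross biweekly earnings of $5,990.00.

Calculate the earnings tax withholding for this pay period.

Earnings Tax: taxable = $5,990.00
  $137.80 + 12.8% × ($5,990.00 − $2,600.00) = $137.80 + 12.8% × $3,390.00 = $571.72

$571.72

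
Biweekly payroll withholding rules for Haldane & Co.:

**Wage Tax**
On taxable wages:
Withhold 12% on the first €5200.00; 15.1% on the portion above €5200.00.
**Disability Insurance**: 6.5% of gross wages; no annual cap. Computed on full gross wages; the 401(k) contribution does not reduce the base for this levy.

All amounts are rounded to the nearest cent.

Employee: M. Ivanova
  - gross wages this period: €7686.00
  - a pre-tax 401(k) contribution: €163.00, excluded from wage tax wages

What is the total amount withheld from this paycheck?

Wage Tax: taxable = €7686.00 − €163.00 = €7523.00
  €624.00 + 15.1% × (€7523.00 − €5200.00) = €624.00 + 15.1% × €2323.00 = €974.77
Disability Insurance: 6.5% × €7686.00 = €499.59
Total: €974.77 + €499.59 = €1474.36

€1474.36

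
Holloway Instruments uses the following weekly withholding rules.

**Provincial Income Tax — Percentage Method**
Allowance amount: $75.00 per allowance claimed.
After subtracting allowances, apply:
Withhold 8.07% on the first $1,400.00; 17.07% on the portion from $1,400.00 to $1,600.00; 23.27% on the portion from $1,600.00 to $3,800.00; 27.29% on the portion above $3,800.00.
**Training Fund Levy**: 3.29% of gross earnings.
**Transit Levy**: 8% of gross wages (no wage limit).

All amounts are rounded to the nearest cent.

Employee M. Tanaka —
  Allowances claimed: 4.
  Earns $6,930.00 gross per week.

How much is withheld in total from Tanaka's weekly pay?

Provincial Income Tax: taxable = $6,930.00 − 4×$75.00 = $6,630.00
  $659.06 + 27.29% × ($6,630.00 − $3,800.00) = $659.06 + 27.29% × $2,830.00 = $1,431.37
Training Fund Levy: 3.29% × $6,930.00 = $228.00
Transit Levy: 8% × $6,930.00 = $554.40
Total: $1,431.37 + $228.00 + $554.40 = $2,213.77

$2,213.77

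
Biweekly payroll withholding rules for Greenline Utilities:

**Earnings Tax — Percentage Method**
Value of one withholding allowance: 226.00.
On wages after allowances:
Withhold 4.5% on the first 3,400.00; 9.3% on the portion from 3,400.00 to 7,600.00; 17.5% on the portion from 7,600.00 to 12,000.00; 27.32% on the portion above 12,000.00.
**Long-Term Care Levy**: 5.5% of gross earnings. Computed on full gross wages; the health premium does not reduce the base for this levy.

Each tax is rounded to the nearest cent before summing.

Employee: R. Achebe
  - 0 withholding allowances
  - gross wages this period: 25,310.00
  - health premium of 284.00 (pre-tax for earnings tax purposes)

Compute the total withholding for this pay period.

6,264.35

Earnings Tax: taxable = 25,310.00 − 284.00 = 25,026.00
  1,313.60 + 27.32% × (25,026.00 − 12,000.00) = 1,313.60 + 27.32% × 13,026.00 = 4,872.30
Long-Term Care Levy: 5.5% × 25,310.00 = 1,392.05
Total: 4,872.30 + 1,392.05 = 6,264.35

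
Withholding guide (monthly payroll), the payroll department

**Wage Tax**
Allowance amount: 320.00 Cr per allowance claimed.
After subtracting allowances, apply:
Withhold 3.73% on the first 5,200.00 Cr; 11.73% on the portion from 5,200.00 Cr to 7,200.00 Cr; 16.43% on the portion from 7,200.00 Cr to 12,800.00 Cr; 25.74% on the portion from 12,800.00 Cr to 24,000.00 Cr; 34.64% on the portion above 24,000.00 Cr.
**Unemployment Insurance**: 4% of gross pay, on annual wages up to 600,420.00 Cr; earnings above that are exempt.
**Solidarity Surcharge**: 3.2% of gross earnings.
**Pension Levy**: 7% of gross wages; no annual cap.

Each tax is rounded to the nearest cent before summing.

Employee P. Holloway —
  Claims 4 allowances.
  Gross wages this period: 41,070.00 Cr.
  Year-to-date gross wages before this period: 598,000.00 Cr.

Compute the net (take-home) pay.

27,082.88 Cr

Wage Tax: taxable = 41,070.00 Cr − 4×320.00 Cr = 39,790.00 Cr
  4,231.52 Cr + 34.64% × (39,790.00 Cr − 24,000.00 Cr) = 4,231.52 Cr + 34.64% × 15,790.00 Cr = 9,701.18 Cr
Unemployment Insurance: cap 600,420.00 Cr − YTD 598,000.00 Cr = 2,420.00 Cr subject; 4% × 2,420.00 Cr = 96.80 Cr
Solidarity Surcharge: 3.2% × 41,070.00 Cr = 1,314.24 Cr
Pension Levy: 7% × 41,070.00 Cr = 2,874.90 Cr
Total withheld: 9,701.18 Cr + 96.80 Cr + 1,314.24 Cr + 2,874.90 Cr = 13,987.12 Cr
Net pay: 41,070.00 Cr − 13,987.12 Cr = 27,082.88 Cr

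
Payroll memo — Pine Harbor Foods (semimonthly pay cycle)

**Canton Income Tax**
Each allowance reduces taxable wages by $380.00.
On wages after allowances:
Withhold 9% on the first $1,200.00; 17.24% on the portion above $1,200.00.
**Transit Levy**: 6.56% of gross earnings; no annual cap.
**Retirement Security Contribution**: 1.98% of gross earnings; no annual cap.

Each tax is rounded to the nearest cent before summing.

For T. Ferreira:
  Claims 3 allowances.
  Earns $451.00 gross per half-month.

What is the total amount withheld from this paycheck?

Canton Income Tax: taxable = $451.00 − 3×$380.00 = $-689.00
  Taxable ≤ 0 → $0.00
Transit Levy: 6.56% × $451.00 = $29.59
Retirement Security Contribution: 1.98% × $451.00 = $8.93
Total: $0.00 + $29.59 + $8.93 = $38.52

$38.52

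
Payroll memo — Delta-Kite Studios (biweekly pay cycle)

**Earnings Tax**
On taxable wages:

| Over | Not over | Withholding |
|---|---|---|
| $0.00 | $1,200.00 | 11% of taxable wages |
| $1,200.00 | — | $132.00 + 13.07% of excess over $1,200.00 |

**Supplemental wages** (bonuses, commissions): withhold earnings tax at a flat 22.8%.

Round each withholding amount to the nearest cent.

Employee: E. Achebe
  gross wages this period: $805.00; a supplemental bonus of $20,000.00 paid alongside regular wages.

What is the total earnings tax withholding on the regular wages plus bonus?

Earnings Tax: taxable = $805.00
  11% × $805.00 = $88.55
Supplemental (22.8% flat on bonus): 22.8% × $20,000.00 = $4,560.00
Total earnings tax: $88.55 + $4,560.00 = $4,648.55

$4,648.55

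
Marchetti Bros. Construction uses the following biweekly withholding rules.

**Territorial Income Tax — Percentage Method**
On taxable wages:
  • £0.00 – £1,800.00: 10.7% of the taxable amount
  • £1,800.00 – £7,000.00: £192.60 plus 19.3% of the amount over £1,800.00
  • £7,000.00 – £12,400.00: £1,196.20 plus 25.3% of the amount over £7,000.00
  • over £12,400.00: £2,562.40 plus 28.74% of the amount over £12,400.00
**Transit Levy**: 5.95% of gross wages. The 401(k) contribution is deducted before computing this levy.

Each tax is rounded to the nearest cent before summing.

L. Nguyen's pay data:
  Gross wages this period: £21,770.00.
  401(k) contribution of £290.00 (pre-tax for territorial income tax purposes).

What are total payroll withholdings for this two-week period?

Territorial Income Tax: taxable = £21,770.00 − £290.00 = £21,480.00
  £2,562.40 + 28.74% × (£21,480.00 − £12,400.00) = £2,562.40 + 28.74% × £9,080.00 = £5,171.99
Transit Levy: 5.95% × £21,480.00 = £1,278.06
Total: £5,171.99 + £1,278.06 = £6,450.05

£6,450.05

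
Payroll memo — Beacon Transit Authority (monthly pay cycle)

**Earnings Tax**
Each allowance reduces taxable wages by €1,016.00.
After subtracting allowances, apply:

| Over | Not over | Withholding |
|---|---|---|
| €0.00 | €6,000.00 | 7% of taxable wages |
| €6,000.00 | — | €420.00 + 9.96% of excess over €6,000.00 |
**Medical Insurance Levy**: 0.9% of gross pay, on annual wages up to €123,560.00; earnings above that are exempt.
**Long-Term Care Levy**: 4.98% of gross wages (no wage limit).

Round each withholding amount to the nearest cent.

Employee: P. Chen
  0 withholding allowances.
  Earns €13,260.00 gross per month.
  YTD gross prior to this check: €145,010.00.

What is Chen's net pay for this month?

Earnings Tax: taxable = €13,260.00
  €420.00 + 9.96% × (€13,260.00 − €6,000.00) = €420.00 + 9.96% × €7,260.00 = €1,143.10
Medical Insurance Levy: YTD €145,010.00 ≥ cap €123,560.00 → €0.00
Long-Term Care Levy: 4.98% × €13,260.00 = €660.35
Total withheld: €1,143.10 + €0.00 + €660.35 = €1,803.45
Net pay: €13,260.00 − €1,803.45 = €11,456.55

€11,456.55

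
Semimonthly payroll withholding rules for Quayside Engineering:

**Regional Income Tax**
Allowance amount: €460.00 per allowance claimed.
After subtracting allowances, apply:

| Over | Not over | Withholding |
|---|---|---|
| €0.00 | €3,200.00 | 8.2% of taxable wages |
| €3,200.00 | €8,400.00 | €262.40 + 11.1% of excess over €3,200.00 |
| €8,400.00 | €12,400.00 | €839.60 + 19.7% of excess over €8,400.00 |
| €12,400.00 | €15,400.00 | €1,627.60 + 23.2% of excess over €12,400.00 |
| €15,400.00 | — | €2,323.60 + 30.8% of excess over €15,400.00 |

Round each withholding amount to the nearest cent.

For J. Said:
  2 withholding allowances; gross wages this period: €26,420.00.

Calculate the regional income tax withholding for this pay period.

Regional Income Tax: taxable = €26,420.00 − 2×€460.00 = €25,500.00
  €2,323.60 + 30.8% × (€25,500.00 − €15,400.00) = €2,323.60 + 30.8% × €10,100.00 = €5,434.40

€5,434.40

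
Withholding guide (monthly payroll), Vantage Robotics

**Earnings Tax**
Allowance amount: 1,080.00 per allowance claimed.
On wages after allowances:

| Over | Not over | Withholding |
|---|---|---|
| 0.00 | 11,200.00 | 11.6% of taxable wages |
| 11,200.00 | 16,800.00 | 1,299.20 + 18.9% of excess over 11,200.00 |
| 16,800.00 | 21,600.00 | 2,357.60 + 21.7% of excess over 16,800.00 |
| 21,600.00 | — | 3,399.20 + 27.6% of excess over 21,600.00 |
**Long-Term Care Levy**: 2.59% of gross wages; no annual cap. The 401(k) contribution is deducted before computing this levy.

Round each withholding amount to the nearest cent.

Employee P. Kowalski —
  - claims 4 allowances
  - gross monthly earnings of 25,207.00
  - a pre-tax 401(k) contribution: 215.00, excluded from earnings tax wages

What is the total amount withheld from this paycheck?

3,845.11

Earnings Tax: taxable = 25,207.00 − 215.00 − 4×1,080.00 = 20,672.00
  2,357.60 + 21.7% × (20,672.00 − 16,800.00) = 2,357.60 + 21.7% × 3,872.00 = 3,197.82
Long-Term Care Levy: 2.59% × 24,992.00 = 647.29
Total: 3,197.82 + 647.29 = 3,845.11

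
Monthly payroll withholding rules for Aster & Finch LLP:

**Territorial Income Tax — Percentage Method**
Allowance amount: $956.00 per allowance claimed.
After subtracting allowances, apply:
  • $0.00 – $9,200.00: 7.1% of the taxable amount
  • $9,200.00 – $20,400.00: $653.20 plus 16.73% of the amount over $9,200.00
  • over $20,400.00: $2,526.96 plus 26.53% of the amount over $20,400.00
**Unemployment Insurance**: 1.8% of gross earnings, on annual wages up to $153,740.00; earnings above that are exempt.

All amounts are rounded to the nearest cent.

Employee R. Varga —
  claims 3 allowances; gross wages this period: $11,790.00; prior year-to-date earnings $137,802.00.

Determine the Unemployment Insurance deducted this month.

Unemployment Insurance: 1.8% × $11,790.00 = $212.22

$212.22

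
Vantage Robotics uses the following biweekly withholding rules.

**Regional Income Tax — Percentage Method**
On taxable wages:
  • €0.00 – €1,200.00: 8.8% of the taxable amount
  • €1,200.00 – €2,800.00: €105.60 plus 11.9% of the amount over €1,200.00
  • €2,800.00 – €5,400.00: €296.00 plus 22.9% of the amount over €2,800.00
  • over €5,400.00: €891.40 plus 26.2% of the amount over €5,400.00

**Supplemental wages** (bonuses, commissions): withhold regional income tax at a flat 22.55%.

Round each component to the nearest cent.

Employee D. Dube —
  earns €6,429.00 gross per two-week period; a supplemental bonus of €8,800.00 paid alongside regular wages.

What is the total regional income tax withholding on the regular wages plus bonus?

€3,145.40

Regional Income Tax: taxable = €6,429.00
  €891.40 + 26.2% × (€6,429.00 − €5,400.00) = €891.40 + 26.2% × €1,029.00 = €1,161.00
Supplemental (22.55% flat on bonus): 22.55% × €8,800.00 = €1,984.40
Total regional income tax: €1,161.00 + €1,984.40 = €3,145.40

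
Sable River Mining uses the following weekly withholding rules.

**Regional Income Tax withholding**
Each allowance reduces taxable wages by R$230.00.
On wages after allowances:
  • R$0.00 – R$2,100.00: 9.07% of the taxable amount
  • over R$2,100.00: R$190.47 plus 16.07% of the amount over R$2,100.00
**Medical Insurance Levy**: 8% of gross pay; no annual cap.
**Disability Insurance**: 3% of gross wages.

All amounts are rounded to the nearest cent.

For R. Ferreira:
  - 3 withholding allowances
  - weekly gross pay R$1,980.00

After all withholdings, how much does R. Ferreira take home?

R$1,645.20

Regional Income Tax: taxable = R$1,980.00 − 3×R$230.00 = R$1,290.00
  9.07% × R$1,290.00 = R$117.00
Medical Insurance Levy: 8% × R$1,980.00 = R$158.40
Disability Insurance: 3% × R$1,980.00 = R$59.40
Total withheld: R$117.00 + R$158.40 + R$59.40 = R$334.80
Net pay: R$1,980.00 − R$334.80 = R$1,645.20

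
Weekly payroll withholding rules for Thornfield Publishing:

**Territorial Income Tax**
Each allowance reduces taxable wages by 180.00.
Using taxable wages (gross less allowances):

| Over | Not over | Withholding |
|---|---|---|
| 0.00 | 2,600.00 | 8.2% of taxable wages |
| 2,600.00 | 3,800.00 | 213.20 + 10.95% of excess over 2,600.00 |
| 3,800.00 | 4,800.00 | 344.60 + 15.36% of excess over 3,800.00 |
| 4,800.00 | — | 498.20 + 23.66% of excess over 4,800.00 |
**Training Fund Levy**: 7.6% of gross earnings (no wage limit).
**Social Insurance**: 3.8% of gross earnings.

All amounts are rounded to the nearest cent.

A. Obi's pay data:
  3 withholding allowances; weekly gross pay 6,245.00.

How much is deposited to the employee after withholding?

Territorial Income Tax: taxable = 6,245.00 − 3×180.00 = 5,705.00
  498.20 + 23.66% × (5,705.00 − 4,800.00) = 498.20 + 23.66% × 905.00 = 712.32
Training Fund Levy: 7.6% × 6,245.00 = 474.62
Social Insurance: 3.8% × 6,245.00 = 237.31
Total withheld: 712.32 + 474.62 + 237.31 = 1,424.25
Net pay: 6,245.00 − 1,424.25 = 4,820.75

4,820.75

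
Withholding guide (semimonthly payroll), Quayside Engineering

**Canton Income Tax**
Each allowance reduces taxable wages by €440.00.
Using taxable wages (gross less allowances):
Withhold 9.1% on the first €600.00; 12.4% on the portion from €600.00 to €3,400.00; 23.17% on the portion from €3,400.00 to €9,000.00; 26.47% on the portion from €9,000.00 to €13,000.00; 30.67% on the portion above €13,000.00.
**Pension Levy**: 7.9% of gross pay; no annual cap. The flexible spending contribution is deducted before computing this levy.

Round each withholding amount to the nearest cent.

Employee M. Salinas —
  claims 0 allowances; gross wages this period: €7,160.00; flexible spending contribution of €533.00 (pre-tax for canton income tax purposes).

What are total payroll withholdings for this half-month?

Canton Income Tax: taxable = €7,160.00 − €533.00 = €6,627.00
  €401.80 + 23.17% × (€6,627.00 − €3,400.00) = €401.80 + 23.17% × €3,227.00 = €1,149.50
Pension Levy: 7.9% × €6,627.00 = €523.53
Total: €1,149.50 + €523.53 = €1,673.03

€1,673.03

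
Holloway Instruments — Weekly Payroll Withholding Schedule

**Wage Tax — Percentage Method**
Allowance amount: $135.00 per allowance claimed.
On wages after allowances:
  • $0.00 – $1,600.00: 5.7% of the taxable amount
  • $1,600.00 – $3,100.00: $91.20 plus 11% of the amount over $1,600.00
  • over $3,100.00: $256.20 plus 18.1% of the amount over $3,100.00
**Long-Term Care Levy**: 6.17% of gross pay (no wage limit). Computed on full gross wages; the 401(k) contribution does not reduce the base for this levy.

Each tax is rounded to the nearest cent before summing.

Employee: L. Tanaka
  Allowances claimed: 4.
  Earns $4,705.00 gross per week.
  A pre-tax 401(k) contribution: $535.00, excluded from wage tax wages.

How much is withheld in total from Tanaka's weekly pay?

$642.43

Wage Tax: taxable = $4,705.00 − $535.00 − 4×$135.00 = $3,630.00
  $256.20 + 18.1% × ($3,630.00 − $3,100.00) = $256.20 + 18.1% × $530.00 = $352.13
Long-Term Care Levy: 6.17% × $4,705.00 = $290.30
Total: $352.13 + $290.30 = $642.43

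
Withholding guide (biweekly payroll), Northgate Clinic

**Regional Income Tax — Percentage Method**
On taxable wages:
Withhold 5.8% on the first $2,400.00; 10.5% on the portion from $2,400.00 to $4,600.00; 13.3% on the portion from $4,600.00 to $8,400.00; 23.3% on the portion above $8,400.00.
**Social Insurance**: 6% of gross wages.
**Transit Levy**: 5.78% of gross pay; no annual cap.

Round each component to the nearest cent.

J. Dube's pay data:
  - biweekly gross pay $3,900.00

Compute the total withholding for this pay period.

Regional Income Tax: taxable = $3,900.00
  $139.20 + 10.5% × ($3,900.00 − $2,400.00) = $139.20 + 10.5% × $1,500.00 = $296.70
Social Insurance: 6% × $3,900.00 = $234.00
Transit Levy: 5.78% × $3,900.00 = $225.42
Total: $296.70 + $234.00 + $225.42 = $756.12

$756.12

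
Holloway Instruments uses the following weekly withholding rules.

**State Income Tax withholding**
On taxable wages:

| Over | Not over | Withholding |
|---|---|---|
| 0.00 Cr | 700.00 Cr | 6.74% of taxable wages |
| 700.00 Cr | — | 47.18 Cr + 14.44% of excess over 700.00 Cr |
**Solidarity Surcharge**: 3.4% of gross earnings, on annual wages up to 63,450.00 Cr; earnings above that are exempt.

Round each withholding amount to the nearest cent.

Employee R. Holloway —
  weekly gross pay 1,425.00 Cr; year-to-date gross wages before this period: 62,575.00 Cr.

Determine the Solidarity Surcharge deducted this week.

Solidarity Surcharge: cap 63,450.00 Cr − YTD 62,575.00 Cr = 875.00 Cr subject; 3.4% × 875.00 Cr = 29.75 Cr

29.75 Cr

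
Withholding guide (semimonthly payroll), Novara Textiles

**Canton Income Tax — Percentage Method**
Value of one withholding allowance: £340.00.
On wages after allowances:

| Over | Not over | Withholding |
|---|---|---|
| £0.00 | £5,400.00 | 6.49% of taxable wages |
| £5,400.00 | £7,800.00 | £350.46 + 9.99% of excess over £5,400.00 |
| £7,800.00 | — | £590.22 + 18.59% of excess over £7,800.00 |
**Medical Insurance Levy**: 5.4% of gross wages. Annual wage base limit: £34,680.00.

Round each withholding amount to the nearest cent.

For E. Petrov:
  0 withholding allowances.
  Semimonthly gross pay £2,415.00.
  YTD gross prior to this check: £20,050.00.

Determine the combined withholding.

£287.14

Canton Income Tax: taxable = £2,415.00
  6.49% × £2,415.00 = £156.73
Medical Insurance Levy: 5.4% × £2,415.00 = £130.41
Total: £156.73 + £130.41 = £287.14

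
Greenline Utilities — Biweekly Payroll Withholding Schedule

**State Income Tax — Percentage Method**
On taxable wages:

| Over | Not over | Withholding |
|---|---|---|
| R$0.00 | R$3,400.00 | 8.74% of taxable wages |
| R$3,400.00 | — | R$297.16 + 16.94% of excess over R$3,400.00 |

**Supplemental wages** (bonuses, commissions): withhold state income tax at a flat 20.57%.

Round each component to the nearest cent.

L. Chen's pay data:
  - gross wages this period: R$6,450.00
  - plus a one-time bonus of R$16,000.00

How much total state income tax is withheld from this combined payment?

R$4,105.03

State Income Tax: taxable = R$6,450.00
  R$297.16 + 16.94% × (R$6,450.00 − R$3,400.00) = R$297.16 + 16.94% × R$3,050.00 = R$813.83
Supplemental (20.57% flat on bonus): 20.57% × R$16,000.00 = R$3,291.20
Total state income tax: R$813.83 + R$3,291.20 = R$4,105.03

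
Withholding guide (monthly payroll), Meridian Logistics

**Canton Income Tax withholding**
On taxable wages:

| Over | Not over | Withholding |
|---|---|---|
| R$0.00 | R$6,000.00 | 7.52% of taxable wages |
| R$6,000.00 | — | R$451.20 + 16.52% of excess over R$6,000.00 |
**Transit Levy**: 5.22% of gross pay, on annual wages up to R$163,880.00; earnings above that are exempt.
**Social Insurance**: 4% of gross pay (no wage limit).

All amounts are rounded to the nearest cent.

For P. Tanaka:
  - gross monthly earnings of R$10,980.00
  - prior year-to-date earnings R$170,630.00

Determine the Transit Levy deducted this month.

R$0.00

Transit Levy: YTD R$170,630.00 ≥ cap R$163,880.00 → R$0.00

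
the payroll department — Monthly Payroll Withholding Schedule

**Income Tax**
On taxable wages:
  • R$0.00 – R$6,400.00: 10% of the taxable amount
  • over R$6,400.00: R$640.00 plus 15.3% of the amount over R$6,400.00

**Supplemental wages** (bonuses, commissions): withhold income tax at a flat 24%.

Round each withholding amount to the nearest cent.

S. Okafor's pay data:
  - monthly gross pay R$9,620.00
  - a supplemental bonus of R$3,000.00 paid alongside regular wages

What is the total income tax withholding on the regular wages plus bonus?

R$1,852.66

Income Tax: taxable = R$9,620.00
  R$640.00 + 15.3% × (R$9,620.00 − R$6,400.00) = R$640.00 + 15.3% × R$3,220.00 = R$1,132.66
Supplemental (24% flat on bonus): 24% × R$3,000.00 = R$720.00
Total income tax: R$1,132.66 + R$720.00 = R$1,852.66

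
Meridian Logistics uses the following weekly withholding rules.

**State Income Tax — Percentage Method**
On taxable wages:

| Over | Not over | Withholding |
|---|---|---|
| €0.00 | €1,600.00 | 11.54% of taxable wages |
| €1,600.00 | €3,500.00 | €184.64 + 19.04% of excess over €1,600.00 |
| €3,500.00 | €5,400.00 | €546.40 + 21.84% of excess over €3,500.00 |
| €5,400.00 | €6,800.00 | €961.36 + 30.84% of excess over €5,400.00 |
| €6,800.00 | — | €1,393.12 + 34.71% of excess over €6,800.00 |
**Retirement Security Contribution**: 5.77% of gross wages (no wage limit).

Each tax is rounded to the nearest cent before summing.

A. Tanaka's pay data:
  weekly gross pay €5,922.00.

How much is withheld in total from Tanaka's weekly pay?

State Income Tax: taxable = €5,922.00
  €961.36 + 30.84% × (€5,922.00 − €5,400.00) = €961.36 + 30.84% × €522.00 = €1,122.34
Retirement Security Contribution: 5.77% × €5,922.00 = €341.70
Total: €1,122.34 + €341.70 = €1,464.04

€1,464.04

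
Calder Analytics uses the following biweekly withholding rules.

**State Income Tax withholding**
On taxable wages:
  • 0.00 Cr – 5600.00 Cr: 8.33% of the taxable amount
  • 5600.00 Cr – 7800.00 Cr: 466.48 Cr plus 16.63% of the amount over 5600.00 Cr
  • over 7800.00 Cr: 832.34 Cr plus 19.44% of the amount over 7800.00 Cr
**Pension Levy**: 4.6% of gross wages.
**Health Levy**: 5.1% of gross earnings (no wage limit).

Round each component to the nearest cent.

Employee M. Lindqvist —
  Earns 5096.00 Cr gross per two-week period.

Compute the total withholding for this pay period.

State Income Tax: taxable = 5096.00 Cr
  8.33% × 5096.00 Cr = 424.50 Cr
Pension Levy: 4.6% × 5096.00 Cr = 234.42 Cr
Health Levy: 5.1% × 5096.00 Cr = 259.90 Cr
Total: 424.50 Cr + 234.42 Cr + 259.90 Cr = 918.82 Cr

918.82 Cr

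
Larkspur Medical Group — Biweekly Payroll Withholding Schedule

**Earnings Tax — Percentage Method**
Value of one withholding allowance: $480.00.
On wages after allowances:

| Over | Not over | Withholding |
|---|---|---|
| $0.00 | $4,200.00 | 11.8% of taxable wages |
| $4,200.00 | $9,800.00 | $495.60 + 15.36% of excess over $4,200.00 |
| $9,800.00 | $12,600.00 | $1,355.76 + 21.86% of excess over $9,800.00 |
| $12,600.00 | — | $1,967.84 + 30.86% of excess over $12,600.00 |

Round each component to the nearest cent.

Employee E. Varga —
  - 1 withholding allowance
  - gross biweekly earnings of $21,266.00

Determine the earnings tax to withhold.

$4,494.04

Earnings Tax: taxable = $21,266.00 − 1×$480.00 = $20,786.00
  $1,967.84 + 30.86% × ($20,786.00 − $12,600.00) = $1,967.84 + 30.86% × $8,186.00 = $4,494.04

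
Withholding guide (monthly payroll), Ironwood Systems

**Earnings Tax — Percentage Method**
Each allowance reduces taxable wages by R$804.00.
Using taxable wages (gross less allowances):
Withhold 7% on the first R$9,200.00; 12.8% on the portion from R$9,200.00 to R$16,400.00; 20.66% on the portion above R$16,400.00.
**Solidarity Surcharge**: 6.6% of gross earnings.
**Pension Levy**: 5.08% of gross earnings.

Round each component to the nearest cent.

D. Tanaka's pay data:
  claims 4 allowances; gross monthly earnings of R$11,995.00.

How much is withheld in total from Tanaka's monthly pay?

Earnings Tax: taxable = R$11,995.00 − 4×R$804.00 = R$8,779.00
  7% × R$8,779.00 = R$614.53
Solidarity Surcharge: 6.6% × R$11,995.00 = R$791.67
Pension Levy: 5.08% × R$11,995.00 = R$609.35
Total: R$614.53 + R$791.67 + R$609.35 = R$2,015.55

R$2,015.55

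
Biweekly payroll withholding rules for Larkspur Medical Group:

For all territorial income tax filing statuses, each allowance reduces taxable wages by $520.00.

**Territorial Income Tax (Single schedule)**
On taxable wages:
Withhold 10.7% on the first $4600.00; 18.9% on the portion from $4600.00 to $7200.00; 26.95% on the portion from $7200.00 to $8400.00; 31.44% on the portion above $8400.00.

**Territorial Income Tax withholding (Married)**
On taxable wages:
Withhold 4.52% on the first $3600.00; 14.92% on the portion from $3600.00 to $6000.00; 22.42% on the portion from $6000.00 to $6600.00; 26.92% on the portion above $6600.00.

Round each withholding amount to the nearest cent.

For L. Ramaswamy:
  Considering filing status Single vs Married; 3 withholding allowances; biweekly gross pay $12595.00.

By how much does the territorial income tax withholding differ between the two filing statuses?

$286.22

Territorial Income Tax (Single): taxable = $12595.00 − 3×$520.00 = $11035.00
  $1307.00 + 31.44% × ($11035.00 − $8400.00) = $1307.00 + 31.44% × $2635.00 = $2135.44
Territorial Income Tax (Married): taxable = $12595.00 − 3×$520.00 = $11035.00
  $655.32 + 26.92% × ($11035.00 − $6600.00) = $655.32 + 26.92% × $4435.00 = $1849.22
Difference: |$2135.44 − $1849.22| = $286.22 (higher under Single)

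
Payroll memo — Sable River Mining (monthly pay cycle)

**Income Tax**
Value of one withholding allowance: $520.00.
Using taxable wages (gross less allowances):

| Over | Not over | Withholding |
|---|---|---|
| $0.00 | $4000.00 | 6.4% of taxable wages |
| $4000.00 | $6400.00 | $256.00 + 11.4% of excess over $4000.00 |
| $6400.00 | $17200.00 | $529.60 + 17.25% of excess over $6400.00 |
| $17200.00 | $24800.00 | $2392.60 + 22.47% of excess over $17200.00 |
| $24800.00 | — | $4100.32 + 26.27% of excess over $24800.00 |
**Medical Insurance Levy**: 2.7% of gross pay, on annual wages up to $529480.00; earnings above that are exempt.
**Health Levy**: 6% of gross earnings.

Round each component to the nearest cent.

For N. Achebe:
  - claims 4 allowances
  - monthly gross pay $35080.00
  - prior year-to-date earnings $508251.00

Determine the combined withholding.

Income Tax: taxable = $35080.00 − 4×$520.00 = $33000.00
  $4100.32 + 26.27% × ($33000.00 − $24800.00) = $4100.32 + 26.27% × $8200.00 = $6254.46
Medical Insurance Levy: cap $529480.00 − YTD $508251.00 = $21229.00 subject; 2.7% × $21229.00 = $573.18
Health Levy: 6% × $35080.00 = $2104.80
Total: $6254.46 + $573.18 + $2104.80 = $8932.44

$8932.44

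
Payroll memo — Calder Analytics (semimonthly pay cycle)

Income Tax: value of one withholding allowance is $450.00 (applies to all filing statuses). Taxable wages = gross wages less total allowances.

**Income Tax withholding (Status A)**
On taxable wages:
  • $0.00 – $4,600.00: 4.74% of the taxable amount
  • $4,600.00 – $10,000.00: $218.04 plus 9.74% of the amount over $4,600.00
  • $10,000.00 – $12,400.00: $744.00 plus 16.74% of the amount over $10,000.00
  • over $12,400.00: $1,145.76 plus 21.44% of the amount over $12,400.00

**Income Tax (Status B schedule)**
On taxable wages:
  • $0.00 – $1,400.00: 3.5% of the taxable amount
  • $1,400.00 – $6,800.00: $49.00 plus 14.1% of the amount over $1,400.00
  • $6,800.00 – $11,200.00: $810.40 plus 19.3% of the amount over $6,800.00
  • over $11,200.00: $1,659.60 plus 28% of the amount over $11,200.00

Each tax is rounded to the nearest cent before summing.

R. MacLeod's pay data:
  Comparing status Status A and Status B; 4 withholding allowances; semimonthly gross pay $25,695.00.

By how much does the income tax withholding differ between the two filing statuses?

$1,603.91

Income Tax (Status A): taxable = $25,695.00 − 4×$450.00 = $23,895.00
  $1,145.76 + 21.44% × ($23,895.00 − $12,400.00) = $1,145.76 + 21.44% × $11,495.00 = $3,610.29
Income Tax (Status B): taxable = $25,695.00 − 4×$450.00 = $23,895.00
  $1,659.60 + 28% × ($23,895.00 − $11,200.00) = $1,659.60 + 28% × $12,695.00 = $5,214.20
Difference: |$3,610.29 − $5,214.20| = $1,603.91 (higher under Status B)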